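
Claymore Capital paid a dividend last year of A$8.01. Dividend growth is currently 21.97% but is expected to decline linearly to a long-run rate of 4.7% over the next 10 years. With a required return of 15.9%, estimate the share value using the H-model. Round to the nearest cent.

A$136.63

H-model: P₀ = D₀[(1+g_L) + H(g_S−g_L)]/(r−g_L), with H = 10/2 = 5.
P₀ = 8.01 × [(1+0.047) + 5×(0.2197−0.047)] / (0.159−0.047)
   = 8.01 × 1.9105 / 0.112 = 136.6349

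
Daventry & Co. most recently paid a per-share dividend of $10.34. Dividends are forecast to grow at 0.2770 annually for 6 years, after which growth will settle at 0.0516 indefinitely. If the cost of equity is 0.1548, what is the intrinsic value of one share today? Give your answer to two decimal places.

$282.19

Two-stage DDM. Project D₁…D_6 at 0.277, terminal growth 0.0516, discount at r = 0.1548.
D_1 = 13.2042
D_2 = 16.8617
D_3 = 21.5324
D_4 = 27.4969
D_5 = 35.1136
D_6 = 44.8400
Terminal value at t=6: TV = D_7/(r−g) = 47.1538/(0.1548−0.0516) = 456.9165
P₀ = 13.2042/(1+0.1548)^1 + 16.8617/(1+0.1548)^2 + 21.5324/(1+0.1548)^3 + 27.4969/(1+0.1548)^4 + 35.1136/(1+0.1548)^5 + 44.8400/(1+0.1548)^6 + 456.9165/(1+0.1548)^6 = 282.1891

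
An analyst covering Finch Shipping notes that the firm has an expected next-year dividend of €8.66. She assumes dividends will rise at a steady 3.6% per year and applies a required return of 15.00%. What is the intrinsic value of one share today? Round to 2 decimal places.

Gordon growth model: P₀ = D₁/(r − g), with D₁ = 8.66 given directly.
P₀ = 8.6600 / (0.15 − 0.036) = 8.6600 / 0.114 = 75.9649

€75.96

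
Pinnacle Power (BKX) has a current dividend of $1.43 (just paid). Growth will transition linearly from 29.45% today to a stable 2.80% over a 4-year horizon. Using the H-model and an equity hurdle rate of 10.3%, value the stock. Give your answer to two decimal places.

H-model: P₀ = D₀[(1+g_L) + H(g_S−g_L)]/(r−g_L), with H = 4/2 = 2.
P₀ = 1.43 × [(1+0.028) + 2×(0.2945−0.028)] / (0.103−0.028)
   = 1.43 × 1.5610 / 0.075 = 29.7631

$29.76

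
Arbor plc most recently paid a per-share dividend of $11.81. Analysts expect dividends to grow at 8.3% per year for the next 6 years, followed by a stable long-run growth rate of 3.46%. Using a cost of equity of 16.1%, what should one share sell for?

$119.63

Two-stage DDM. Project D₁…D_6 at 0.083, terminal growth 0.0346, discount at r = 0.161.
D_1 = 12.7902
D_2 = 13.8518
D_3 = 15.0015
D_4 = 16.2466
D_5 = 17.5951
D_6 = 19.0555
Terminal value at t=6: TV = D_7/(r−g) = 19.7148/(0.161−0.0346) = 155.9718
P₀ = 12.7902/(1+0.161)^1 + 13.8518/(1+0.161)^2 + 15.0015/(1+0.161)^3 + 16.2466/(1+0.161)^4 + 17.5951/(1+0.161)^5 + 19.0555/(1+0.161)^6 + 155.9718/(1+0.161)^6 = 119.6304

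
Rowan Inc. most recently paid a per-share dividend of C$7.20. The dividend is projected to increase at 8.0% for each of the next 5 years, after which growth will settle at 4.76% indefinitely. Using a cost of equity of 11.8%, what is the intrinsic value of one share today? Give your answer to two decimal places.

C$122.62

Two-stage DDM. Project D₁…D_5 at 0.08, terminal growth 0.0476, discount at r = 0.118.
D_1 = 7.7760
D_2 = 8.3981
D_3 = 9.0699
D_4 = 9.7955
D_5 = 10.5792
Terminal value at t=5: TV = D_6/(r−g) = 11.0827/(0.118−0.0476) = 157.4251
P₀ = 7.7760/(1+0.118)^1 + 8.3981/(1+0.118)^2 + 9.0699/(1+0.118)^3 + 9.7955/(1+0.118)^4 + 10.5792/(1+0.118)^5 + 157.4251/(1+0.118)^5 = 122.6204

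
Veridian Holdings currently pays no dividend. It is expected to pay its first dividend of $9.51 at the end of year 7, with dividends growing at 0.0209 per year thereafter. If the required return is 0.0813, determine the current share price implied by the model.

Deferred-dividend DDM. At t=6 the remaining stream is a growing perpetuity with first payment D_7 = 9.51.
V_6 = D_7/(r−g) = 9.51/(0.0813−0.0209) = 157.4503
P₀ = V_6/(1+r)^6 = 157.4503/(1+0.0813)^6 = 98.5068

$98.51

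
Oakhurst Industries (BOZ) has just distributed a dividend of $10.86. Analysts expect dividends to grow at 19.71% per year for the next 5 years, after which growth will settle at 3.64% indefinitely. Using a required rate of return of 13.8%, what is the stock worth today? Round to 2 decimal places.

Two-stage DDM. Project D₁…D_5 at 0.1971, terminal growth 0.0364, discount at r = 0.138.
D_1 = 13.0005
D_2 = 15.5629
D_3 = 18.6304
D_4 = 22.3024
D_5 = 26.6982
Terminal value at t=5: TV = D_6/(r−g) = 27.6700/(0.138−0.0364) = 272.3427
P₀ = 13.0005/(1+0.138)^1 + 15.5629/(1+0.138)^2 + 18.6304/(1+0.138)^3 + 22.3024/(1+0.138)^4 + 26.6982/(1+0.138)^5 + 272.3427/(1+0.138)^5 = 206.0626

$206.06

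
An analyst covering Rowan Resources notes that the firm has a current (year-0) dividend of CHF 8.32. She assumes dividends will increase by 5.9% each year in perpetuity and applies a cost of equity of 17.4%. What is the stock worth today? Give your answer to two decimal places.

Gordon growth model: P₀ = D₁/(r − g). D₁ = 8.32 × (1 + 0.059) = 8.8109.
P₀ = 8.8109 / (0.174 − 0.059) = 8.8109 / 0.115 = 76.6163

CHF 76.62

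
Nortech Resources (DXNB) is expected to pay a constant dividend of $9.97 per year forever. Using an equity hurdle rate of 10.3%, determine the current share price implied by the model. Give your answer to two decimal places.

$96.80

Zero-growth DDM (perpetuity): P₀ = D/r = 9.97 / 0.103 = 96.7961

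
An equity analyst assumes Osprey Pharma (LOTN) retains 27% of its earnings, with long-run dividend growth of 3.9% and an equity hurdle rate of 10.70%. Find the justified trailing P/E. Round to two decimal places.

11.15

Payout ratio b = 1 − 0.27 = 0.73.
Justified trailing P/E = b(1+g)/(r−g) = 0.73×(1+0.039)/(0.107−0.039) = 11.1540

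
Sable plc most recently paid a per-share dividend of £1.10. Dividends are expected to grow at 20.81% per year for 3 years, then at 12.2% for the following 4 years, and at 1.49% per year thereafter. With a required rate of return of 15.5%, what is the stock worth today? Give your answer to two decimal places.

£16.42

Three-stage DDM. Project D₁…D_7; terminal Gordon value at t=7 with g = 0.0149; discount at r = 0.155.
D_1 = 1.3289
D_2 = 1.6055
D_3 = 1.9396
D_4 = 2.1762
D_5 = 2.4417
D_6 = 2.7396
D_7 = 3.0738
TV_7 = 3.1196/(0.155−0.0149) = 22.2668
P₀ = Σ Dₜ/(1+r)ᵗ + TV_7/(1+r)^7 = 16.4190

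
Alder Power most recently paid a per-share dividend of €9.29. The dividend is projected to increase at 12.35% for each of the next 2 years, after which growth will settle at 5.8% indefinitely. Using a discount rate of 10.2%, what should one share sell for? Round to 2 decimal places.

€251.31

Two-stage DDM. Project D₁…D_2 at 0.1235, terminal growth 0.058, discount at r = 0.102.
D_1 = 10.4373
D_2 = 11.7263
Terminal value at t=2: TV = D_3/(r−g) = 12.4065/(0.102−0.058) = 281.9648
P₀ = 10.4373/(1+0.102)^1 + 11.7263/(1+0.102)^2 + 281.9648/(1+0.102)^2 = 251.3109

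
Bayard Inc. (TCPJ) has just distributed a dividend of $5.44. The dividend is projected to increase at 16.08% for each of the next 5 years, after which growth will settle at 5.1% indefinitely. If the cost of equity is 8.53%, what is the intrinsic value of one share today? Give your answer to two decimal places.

Two-stage DDM. Project D₁…D_5 at 0.1608, terminal growth 0.051, discount at r = 0.0853.
D_1 = 6.3148
D_2 = 7.3302
D_3 = 8.5089
D_4 = 9.8771
D_5 = 11.4653
Terminal value at t=5: TV = D_6/(r−g) = 12.0500/(0.0853−0.051) = 351.3132
P₀ = 6.3148/(1+0.0853)^1 + 7.3302/(1+0.0853)^2 + 8.5089/(1+0.0853)^3 + 9.8771/(1+0.0853)^4 + 11.4653/(1+0.0853)^5 + 351.3132/(1+0.0853)^5 = 266.7479

$266.75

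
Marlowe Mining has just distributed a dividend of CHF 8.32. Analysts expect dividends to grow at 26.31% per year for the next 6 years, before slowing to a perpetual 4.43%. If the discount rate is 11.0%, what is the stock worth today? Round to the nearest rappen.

CHF 367.51

Two-stage DDM. Project D₁…D_6 at 0.2631, terminal growth 0.0443, discount at r = 0.11.
D_1 = 10.5090
D_2 = 13.2739
D_3 = 16.7663
D_4 = 21.1775
D_5 = 26.7493
D_6 = 33.7870
Terminal value at t=6: TV = D_7/(r−g) = 35.2838/(0.11−0.0443) = 537.0437
P₀ = 10.5090/(1+0.11)^1 + 13.2739/(1+0.11)^2 + 16.7663/(1+0.11)^3 + 21.1775/(1+0.11)^4 + 26.7493/(1+0.11)^5 + 33.7870/(1+0.11)^6 + 537.0437/(1+0.11)^6 = 367.5144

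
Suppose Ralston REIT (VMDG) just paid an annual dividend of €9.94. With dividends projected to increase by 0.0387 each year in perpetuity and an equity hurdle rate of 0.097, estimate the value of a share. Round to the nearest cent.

€177.10

Gordon growth model: P₀ = D₁/(r − g). D₁ = 9.94 × (1 + 0.0387) = 10.3247.
P₀ = 10.3247 / (0.097 − 0.0387) = 10.3247 / 0.0583 = 177.0957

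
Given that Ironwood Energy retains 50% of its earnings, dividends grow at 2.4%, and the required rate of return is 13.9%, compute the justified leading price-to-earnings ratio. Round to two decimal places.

Payout ratio b = 1 − 0.50 = 0.50.
Justified leading P/E = b/(r−g) = 0.50/(0.139−0.024) = 4.3478

4.35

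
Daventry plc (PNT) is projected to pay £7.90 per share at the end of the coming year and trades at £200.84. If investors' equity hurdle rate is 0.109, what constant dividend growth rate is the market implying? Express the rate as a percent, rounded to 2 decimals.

From P₀ = D₁/(r − g), the implied growth is g = r − D₁/P₀.
g = 0.109 − 7.90/200.84 = 0.109 − 0.03933 = 0.06967

6.97%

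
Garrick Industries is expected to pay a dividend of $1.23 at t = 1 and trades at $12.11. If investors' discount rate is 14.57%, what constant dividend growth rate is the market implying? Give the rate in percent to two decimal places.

4.41%

From P₀ = D₁/(r − g), the implied growth is g = r − D₁/P₀.
g = 0.1457 − 1.23/12.11 = 0.1457 − 0.10157 = 0.04413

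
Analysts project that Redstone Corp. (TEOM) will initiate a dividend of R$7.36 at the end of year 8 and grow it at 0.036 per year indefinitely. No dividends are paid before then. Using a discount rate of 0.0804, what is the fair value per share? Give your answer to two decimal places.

Deferred-dividend DDM. At t=7 the remaining stream is a growing perpetuity with first payment D_8 = 7.36.
V_7 = D_8/(r−g) = 7.36/(0.0804−0.036) = 165.7658
P₀ = V_7/(1+r)^7 = 165.7658/(1+0.0804)^7 = 96.4723

R$96.47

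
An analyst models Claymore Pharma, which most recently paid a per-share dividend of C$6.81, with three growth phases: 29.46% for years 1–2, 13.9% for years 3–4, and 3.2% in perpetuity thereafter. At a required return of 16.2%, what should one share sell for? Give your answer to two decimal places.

Three-stage DDM. Project D₁…D_4; terminal Gordon value at t=4 with g = 0.032; discount at r = 0.162.
D_1 = 8.8162
D_2 = 11.4135
D_3 = 13.0000
D_4 = 14.8070
TV_4 = 15.2808/(0.162−0.032) = 117.5444
P₀ = Σ Dₜ/(1+r)ᵗ + TV_4/(1+r)^4 = 96.9202

C$96.92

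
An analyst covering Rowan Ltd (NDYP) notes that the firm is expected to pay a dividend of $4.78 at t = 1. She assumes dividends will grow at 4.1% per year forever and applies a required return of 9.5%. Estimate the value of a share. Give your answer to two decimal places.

Gordon growth model: P₀ = D₁/(r − g), with D₁ = 4.78 given directly.
P₀ = 4.7800 / (0.095 − 0.041) = 4.7800 / 0.054 = 88.5185

$88.52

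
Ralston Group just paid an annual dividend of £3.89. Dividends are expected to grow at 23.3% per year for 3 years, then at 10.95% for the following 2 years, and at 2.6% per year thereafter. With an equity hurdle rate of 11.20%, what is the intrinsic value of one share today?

Three-stage DDM. Project D₁…D_5; terminal Gordon value at t=5 with g = 0.026; discount at r = 0.112.
D_1 = 4.7964
D_2 = 5.9139
D_3 = 7.2919
D_4 = 8.0903
D_5 = 8.9762
TV_5 = 9.2096/(0.112−0.026) = 107.0884
P₀ = Σ Dₜ/(1+r)ᵗ + TV_5/(1+r)^5 = 87.9516

£87.95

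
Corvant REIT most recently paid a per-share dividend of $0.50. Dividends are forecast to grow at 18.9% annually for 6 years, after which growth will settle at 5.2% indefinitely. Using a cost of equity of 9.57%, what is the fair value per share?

$23.69

Two-stage DDM. Project D₁…D_6 at 0.189, terminal growth 0.052, discount at r = 0.0957.
D_1 = 0.5945
D_2 = 0.7069
D_3 = 0.8405
D_4 = 0.9993
D_5 = 1.1882
D_6 = 1.4127
Terminal value at t=6: TV = D_7/(r−g) = 1.4862/(0.0957−0.052) = 34.0091
P₀ = 0.5945/(1+0.0957)^1 + 0.7069/(1+0.0957)^2 + 0.8405/(1+0.0957)^3 + 0.9993/(1+0.0957)^4 + 1.1882/(1+0.0957)^5 + 1.4127/(1+0.0957)^6 + 34.0091/(1+0.0957)^6 = 23.6861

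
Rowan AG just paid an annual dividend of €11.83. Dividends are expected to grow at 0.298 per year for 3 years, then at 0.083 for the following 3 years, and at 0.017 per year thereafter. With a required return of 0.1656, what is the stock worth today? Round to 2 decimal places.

Three-stage DDM. Project D₁…D_6; terminal Gordon value at t=6 with g = 0.017; discount at r = 0.1656.
D_1 = 15.3553
D_2 = 19.9312
D_3 = 25.8707
D_4 = 28.0180
D_5 = 30.3435
D_6 = 32.8620
TV_6 = 33.4207/(0.1656−0.017) = 224.9036
P₀ = Σ Dₜ/(1+r)ᵗ + TV_6/(1+r)^6 = 176.2471

€176.25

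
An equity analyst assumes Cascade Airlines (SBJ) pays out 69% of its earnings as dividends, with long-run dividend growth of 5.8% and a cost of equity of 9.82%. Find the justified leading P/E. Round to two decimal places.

Justified leading P/E = b/(r−g) = 0.69/(0.0982−0.058) = 17.1642

17.16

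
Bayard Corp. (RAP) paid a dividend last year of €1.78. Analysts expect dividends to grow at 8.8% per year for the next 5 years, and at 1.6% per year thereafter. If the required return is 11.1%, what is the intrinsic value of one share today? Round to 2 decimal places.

€25.51

Two-stage DDM. Project D₁…D_5 at 0.088, terminal growth 0.016, discount at r = 0.111.
D_1 = 1.9366
D_2 = 2.1071
D_3 = 2.2925
D_4 = 2.4942
D_5 = 2.7137
Terminal value at t=5: TV = D_6/(r−g) = 2.7571/(0.111−0.016) = 29.0225
P₀ = 1.9366/(1+0.111)^1 + 2.1071/(1+0.111)^2 + 2.2925/(1+0.111)^3 + 2.4942/(1+0.111)^4 + 2.7137/(1+0.111)^5 + 29.0225/(1+0.111)^5 = 25.5083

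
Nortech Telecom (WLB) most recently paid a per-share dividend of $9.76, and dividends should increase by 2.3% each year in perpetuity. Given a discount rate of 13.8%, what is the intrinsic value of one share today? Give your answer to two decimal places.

Gordon growth model: P₀ = D₁/(r − g). D₁ = 9.76 × (1 + 0.023) = 9.9845.
P₀ = 9.9845 / (0.138 − 0.023) = 9.9845 / 0.115 = 86.8216

$86.82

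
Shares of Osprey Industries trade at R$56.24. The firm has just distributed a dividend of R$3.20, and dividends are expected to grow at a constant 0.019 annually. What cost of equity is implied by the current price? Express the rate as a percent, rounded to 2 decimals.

7.70%

Rearranging the constant-growth DDM: r = D₁/P₀ + g.
D₁ = 3.20 × (1 + 0.019) = 3.2608.
r = 3.2608 / 56.24 + 0.019 = 0.05798 + 0.019 = 0.07698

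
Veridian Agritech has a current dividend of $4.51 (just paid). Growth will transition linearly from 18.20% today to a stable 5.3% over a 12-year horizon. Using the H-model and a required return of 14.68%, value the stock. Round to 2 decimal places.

H-model: P₀ = D₀[(1+g_L) + H(g_S−g_L)]/(r−g_L), with H = 12/2 = 6.
P₀ = 4.51 × [(1+0.053) + 6×(0.182−0.053)] / (0.1468−0.053)
   = 4.51 × 1.8270 / 0.0938 = 87.8440

$87.84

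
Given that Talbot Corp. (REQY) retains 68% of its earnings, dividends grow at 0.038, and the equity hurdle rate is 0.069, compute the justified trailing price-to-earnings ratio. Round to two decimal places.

Payout ratio b = 1 − 0.68 = 0.32.
Justified trailing P/E = b(1+g)/(r−g) = 0.32×(1+0.038)/(0.069−0.038) = 10.7148

10.71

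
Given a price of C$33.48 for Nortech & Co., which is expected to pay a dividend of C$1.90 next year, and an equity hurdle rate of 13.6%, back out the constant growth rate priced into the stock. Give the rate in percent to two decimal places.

From P₀ = D₁/(r − g), the implied growth is g = r − D₁/P₀.
g = 0.136 − 1.90/33.48 = 0.136 − 0.05675 = 0.07925

7.92%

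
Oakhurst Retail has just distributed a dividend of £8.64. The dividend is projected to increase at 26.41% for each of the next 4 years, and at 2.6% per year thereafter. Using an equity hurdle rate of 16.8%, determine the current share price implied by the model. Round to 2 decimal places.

Two-stage DDM. Project D₁…D_4 at 0.2641, terminal growth 0.026, discount at r = 0.168.
D_1 = 10.9218
D_2 = 13.8063
D_3 = 17.4525
D_4 = 22.0617
Terminal value at t=4: TV = D_5/(r−g) = 22.6353/(0.168−0.026) = 159.4037
P₀ = 10.9218/(1+0.168)^1 + 13.8063/(1+0.168)^2 + 17.4525/(1+0.168)^3 + 22.0617/(1+0.168)^4 + 159.4037/(1+0.168)^4 = 127.9281

£127.93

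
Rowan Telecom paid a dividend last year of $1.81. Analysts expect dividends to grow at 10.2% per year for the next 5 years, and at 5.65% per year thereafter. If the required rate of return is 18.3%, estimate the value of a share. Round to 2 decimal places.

$17.96

Two-stage DDM. Project D₁…D_5 at 0.102, terminal growth 0.0565, discount at r = 0.183.
D_1 = 1.9946
D_2 = 2.1981
D_3 = 2.4223
D_4 = 2.6693
D_5 = 2.9416
Terminal value at t=5: TV = D_6/(r−g) = 3.1078/(0.183−0.0565) = 24.5678
P₀ = 1.9946/(1+0.183)^1 + 2.1981/(1+0.183)^2 + 2.4223/(1+0.183)^3 + 2.6693/(1+0.183)^4 + 2.9416/(1+0.183)^5 + 24.5678/(1+0.183)^5 = 17.9556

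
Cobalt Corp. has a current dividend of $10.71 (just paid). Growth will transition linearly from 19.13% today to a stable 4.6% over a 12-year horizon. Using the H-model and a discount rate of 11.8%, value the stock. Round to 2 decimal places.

$285.27

H-model: P₀ = D₀[(1+g_L) + H(g_S−g_L)]/(r−g_L), with H = 12/2 = 6.
P₀ = 10.71 × [(1+0.046) + 6×(0.1913−0.046)] / (0.118−0.046)
   = 10.71 × 1.9178 / 0.072 = 285.2727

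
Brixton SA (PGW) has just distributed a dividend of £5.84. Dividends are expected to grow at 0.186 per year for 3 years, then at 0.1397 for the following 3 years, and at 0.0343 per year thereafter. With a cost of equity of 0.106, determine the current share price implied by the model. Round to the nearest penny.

Three-stage DDM. Project D₁…D_6; terminal Gordon value at t=6 with g = 0.0343; discount at r = 0.106.
D_1 = 6.9262
D_2 = 8.2145
D_3 = 9.7424
D_4 = 11.1034
D_5 = 12.6546
D_6 = 14.4224
TV_6 = 14.9171/(0.106−0.0343) = 208.0491
P₀ = Σ Dₜ/(1+r)ᵗ + TV_6/(1+r)^6 = 156.7931

£156.79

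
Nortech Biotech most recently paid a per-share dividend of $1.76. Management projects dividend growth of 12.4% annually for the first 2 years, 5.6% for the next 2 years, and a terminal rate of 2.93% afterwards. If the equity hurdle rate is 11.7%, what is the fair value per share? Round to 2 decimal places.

Three-stage DDM. Project D₁…D_4; terminal Gordon value at t=4 with g = 0.0293; discount at r = 0.117.
D_1 = 1.9782
D_2 = 2.2235
D_3 = 2.3481
D_4 = 2.4796
TV_4 = 2.5522/(0.117−0.0293) = 29.1015
P₀ = Σ Dₜ/(1+r)ᵗ + TV_4/(1+r)^4 = 25.5248

$25.52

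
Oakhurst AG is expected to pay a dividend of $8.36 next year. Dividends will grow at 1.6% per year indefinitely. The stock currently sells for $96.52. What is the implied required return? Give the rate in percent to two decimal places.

Rearranging the constant-growth DDM: r = D₁/P₀ + g.
r = 8.3600 / 96.52 + 0.016 = 0.08661 + 0.016 = 0.10261

10.26%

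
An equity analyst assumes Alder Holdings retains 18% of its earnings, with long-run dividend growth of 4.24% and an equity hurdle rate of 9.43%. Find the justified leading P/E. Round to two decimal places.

15.80

Payout ratio b = 1 − 0.18 = 0.82.
Justified leading P/E = b/(r−g) = 0.82/(0.0943−0.0424) = 15.7996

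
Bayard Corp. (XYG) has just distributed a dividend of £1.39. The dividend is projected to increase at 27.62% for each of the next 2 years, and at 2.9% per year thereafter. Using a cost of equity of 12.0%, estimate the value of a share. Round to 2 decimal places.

Two-stage DDM. Project D₁…D_2 at 0.2762, terminal growth 0.029, discount at r = 0.12.
D_1 = 1.7739
D_2 = 2.2639
Terminal value at t=2: TV = D_3/(r−g) = 2.3295/(0.12−0.029) = 25.5992
P₀ = 1.7739/(1+0.12)^1 + 2.2639/(1+0.12)^2 + 25.5992/(1+0.12)^2 = 23.7961

£23.80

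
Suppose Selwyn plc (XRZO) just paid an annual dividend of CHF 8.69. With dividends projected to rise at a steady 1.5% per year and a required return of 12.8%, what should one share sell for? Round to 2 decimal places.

CHF 78.06

Gordon growth model: P₀ = D₁/(r − g). D₁ = 8.69 × (1 + 0.015) = 8.8203.
P₀ = 8.8203 / (0.128 − 0.015) = 8.8203 / 0.113 = 78.0562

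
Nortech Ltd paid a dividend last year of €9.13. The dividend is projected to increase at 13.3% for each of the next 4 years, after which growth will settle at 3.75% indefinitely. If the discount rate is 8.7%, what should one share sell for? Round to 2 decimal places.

€266.42

Two-stage DDM. Project D₁…D_4 at 0.133, terminal growth 0.0375, discount at r = 0.087.
D_1 = 10.3443
D_2 = 11.7201
D_3 = 13.2789
D_4 = 15.0449
Terminal value at t=4: TV = D_5/(r−g) = 15.6091/(0.087−0.0375) = 315.3358
P₀ = 10.3443/(1+0.087)^1 + 11.7201/(1+0.087)^2 + 13.2789/(1+0.087)^3 + 15.0449/(1+0.087)^4 + 315.3358/(1+0.087)^4 = 266.4189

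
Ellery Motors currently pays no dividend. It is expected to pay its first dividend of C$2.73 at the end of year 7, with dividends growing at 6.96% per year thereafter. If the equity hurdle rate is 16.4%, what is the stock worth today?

Deferred-dividend DDM. At t=6 the remaining stream is a growing perpetuity with first payment D_7 = 2.73.
V_6 = D_7/(r−g) = 2.73/(0.164−0.0696) = 28.9195
P₀ = V_6/(1+r)^6 = 28.9195/(1+0.164)^6 = 11.6271

C$11.63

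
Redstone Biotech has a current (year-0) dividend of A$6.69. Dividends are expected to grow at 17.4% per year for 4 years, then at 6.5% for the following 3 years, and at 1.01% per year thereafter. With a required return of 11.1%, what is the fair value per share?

A$127.34

Three-stage DDM. Project D₁…D_7; terminal Gordon value at t=7 with g = 0.0101; discount at r = 0.111.
D_1 = 7.8541
D_2 = 9.2207
D_3 = 10.8251
D_4 = 12.7086
D_5 = 13.5347
D_6 = 14.4144
D_7 = 15.3514
TV_7 = 15.5064/(0.111−0.0101) = 153.6811
P₀ = Σ Dₜ/(1+r)ᵗ + TV_7/(1+r)^7 = 127.3403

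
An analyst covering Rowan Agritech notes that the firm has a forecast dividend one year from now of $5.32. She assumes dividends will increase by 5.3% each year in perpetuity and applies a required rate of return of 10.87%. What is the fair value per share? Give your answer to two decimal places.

$95.51

Gordon growth model: P₀ = D₁/(r − g), with D₁ = 5.32 given directly.
P₀ = 5.3200 / (0.1087 − 0.053) = 5.3200 / 0.0557 = 95.5117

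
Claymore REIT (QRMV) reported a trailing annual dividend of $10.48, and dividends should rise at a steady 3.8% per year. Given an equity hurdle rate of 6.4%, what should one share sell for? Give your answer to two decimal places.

$418.39

Gordon growth model: P₀ = D₁/(r − g). D₁ = 10.48 × (1 + 0.038) = 10.8782.
P₀ = 10.8782 / (0.064 − 0.038) = 10.8782 / 0.026 = 418.3938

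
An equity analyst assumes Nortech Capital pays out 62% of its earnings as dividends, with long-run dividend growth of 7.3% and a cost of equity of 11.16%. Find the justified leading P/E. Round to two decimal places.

Justified leading P/E = b/(r−g) = 0.62/(0.1116−0.073) = 16.0622

16.06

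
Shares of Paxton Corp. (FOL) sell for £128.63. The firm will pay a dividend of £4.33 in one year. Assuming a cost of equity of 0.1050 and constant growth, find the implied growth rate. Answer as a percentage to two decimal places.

7.13%

From P₀ = D₁/(r − g), the implied growth is g = r − D₁/P₀.
g = 0.105 − 4.33/128.63 = 0.105 − 0.03366 = 0.07134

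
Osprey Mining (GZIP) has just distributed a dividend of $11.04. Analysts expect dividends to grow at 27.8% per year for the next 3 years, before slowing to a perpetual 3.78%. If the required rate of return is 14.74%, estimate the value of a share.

$185.70

Two-stage DDM. Project D₁…D_3 at 0.278, terminal growth 0.0378, discount at r = 0.1474.
D_1 = 14.1091
D_2 = 18.0315
D_3 = 23.0442
Terminal value at t=3: TV = D_4/(r−g) = 23.9153/(0.1474−0.0378) = 218.2050
P₀ = 14.1091/(1+0.1474)^1 + 18.0315/(1+0.1474)^2 + 23.0442/(1+0.1474)^3 + 218.2050/(1+0.1474)^3 = 185.6989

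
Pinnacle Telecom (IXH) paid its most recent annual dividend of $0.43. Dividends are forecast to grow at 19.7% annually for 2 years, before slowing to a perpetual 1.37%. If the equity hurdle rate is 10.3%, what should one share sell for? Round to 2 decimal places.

Two-stage DDM. Project D₁…D_2 at 0.197, terminal growth 0.0137, discount at r = 0.103.
D_1 = 0.5147
D_2 = 0.6161
Terminal value at t=2: TV = D_3/(r−g) = 0.6245/(0.103−0.0137) = 6.9938
P₀ = 0.5147/(1+0.103)^1 + 0.6161/(1+0.103)^2 + 6.9938/(1+0.103)^2 = 6.7217

$6.72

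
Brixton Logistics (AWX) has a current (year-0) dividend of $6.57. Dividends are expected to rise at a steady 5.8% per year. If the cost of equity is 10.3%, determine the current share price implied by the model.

Gordon growth model: P₀ = D₁/(r − g). D₁ = 6.57 × (1 + 0.058) = 6.9511.
P₀ = 6.9511 / (0.103 − 0.058) = 6.9511 / 0.045 = 154.4680

$154.47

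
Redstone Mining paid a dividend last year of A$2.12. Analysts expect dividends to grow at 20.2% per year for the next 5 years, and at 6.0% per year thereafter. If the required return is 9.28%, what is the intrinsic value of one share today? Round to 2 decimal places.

A$124.54

Two-stage DDM. Project D₁…D_5 at 0.202, terminal growth 0.06, discount at r = 0.0928.
D_1 = 2.5482
D_2 = 3.0630
D_3 = 3.6817
D_4 = 4.4254
D_5 = 5.3193
Terminal value at t=5: TV = D_6/(r−g) = 5.6385/(0.0928−0.06) = 171.9057
P₀ = 2.5482/(1+0.0928)^1 + 3.0630/(1+0.0928)^2 + 3.6817/(1+0.0928)^3 + 4.4254/(1+0.0928)^4 + 5.3193/(1+0.0928)^5 + 171.9057/(1+0.0928)^5 = 124.5369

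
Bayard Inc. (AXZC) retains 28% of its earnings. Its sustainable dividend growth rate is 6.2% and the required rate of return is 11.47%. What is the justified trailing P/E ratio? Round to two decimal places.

14.51

Payout ratio b = 1 − 0.28 = 0.72.
Justified trailing P/E = b(1+g)/(r−g) = 0.72×(1+0.062)/(0.1147−0.062) = 14.5093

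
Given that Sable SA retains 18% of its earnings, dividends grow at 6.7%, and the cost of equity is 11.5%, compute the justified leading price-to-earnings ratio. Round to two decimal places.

17.08

Payout ratio b = 1 − 0.18 = 0.82.
Justified leading P/E = b/(r−g) = 0.82/(0.115−0.067) = 17.0833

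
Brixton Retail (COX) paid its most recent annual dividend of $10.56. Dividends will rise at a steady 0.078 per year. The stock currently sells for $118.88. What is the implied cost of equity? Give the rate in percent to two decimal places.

17.38%

Rearranging the constant-growth DDM: r = D₁/P₀ + g.
D₁ = 10.56 × (1 + 0.078) = 11.3837.
r = 11.3837 / 118.88 + 0.078 = 0.09576 + 0.078 = 0.17376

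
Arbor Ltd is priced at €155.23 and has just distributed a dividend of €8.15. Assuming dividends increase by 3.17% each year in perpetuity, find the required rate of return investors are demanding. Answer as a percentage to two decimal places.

8.59%

Rearranging the constant-growth DDM: r = D₁/P₀ + g.
D₁ = 8.15 × (1 + 0.0317) = 8.4084.
r = 8.4084 / 155.23 + 0.0317 = 0.05417 + 0.0317 = 0.08587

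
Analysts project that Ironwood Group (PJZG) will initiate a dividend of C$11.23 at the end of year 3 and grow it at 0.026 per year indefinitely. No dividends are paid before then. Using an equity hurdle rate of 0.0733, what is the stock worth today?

C$206.10

Deferred-dividend DDM. At t=2 the remaining stream is a growing perpetuity with first payment D_3 = 11.23.
V_2 = D_3/(r−g) = 11.23/(0.0733−0.026) = 237.4207
P₀ = V_2/(1+r)^2 = 237.4207/(1+0.0733)^2 = 206.0992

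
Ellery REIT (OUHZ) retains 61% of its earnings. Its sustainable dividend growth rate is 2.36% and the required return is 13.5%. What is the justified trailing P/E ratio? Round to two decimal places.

3.58

Payout ratio b = 1 − 0.61 = 0.39.
Justified trailing P/E = b(1+g)/(r−g) = 0.39×(1+0.0236)/(0.135−0.0236) = 3.5835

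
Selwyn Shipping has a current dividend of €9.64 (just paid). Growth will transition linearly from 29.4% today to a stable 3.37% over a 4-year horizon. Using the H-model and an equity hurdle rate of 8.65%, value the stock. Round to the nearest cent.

€283.78

H-model: P₀ = D₀[(1+g_L) + H(g_S−g_L)]/(r−g_L), with H = 4/2 = 2.
P₀ = 9.64 × [(1+0.0337) + 2×(0.294−0.0337)] / (0.0865−0.0337)
   = 9.64 × 1.5543 / 0.0528 = 283.7775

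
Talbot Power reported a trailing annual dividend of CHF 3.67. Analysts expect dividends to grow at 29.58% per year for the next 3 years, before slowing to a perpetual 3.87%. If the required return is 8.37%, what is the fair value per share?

Two-stage DDM. Project D₁…D_3 at 0.2958, terminal growth 0.0387, discount at r = 0.0837.
D_1 = 4.7556
D_2 = 6.1623
D_3 = 7.9851
Terminal value at t=3: TV = D_4/(r−g) = 8.2941/(0.0837−0.0387) = 184.3137
P₀ = 4.7556/(1+0.0837)^1 + 6.1623/(1+0.0837)^2 + 7.9851/(1+0.0837)^3 + 184.3137/(1+0.0837)^3 = 160.7302

CHF 160.73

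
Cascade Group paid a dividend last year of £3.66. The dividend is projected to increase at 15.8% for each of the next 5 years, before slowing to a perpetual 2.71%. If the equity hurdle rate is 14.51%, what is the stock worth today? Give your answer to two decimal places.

Two-stage DDM. Project D₁…D_5 at 0.158, terminal growth 0.0271, discount at r = 0.1451.
D_1 = 4.2383
D_2 = 4.9079
D_3 = 5.6834
D_4 = 6.5814
D_5 = 7.6212
Terminal value at t=5: TV = D_6/(r−g) = 7.8277/(0.1451−0.0271) = 66.3368
P₀ = 4.2383/(1+0.1451)^1 + 4.9079/(1+0.1451)^2 + 5.6834/(1+0.1451)^3 + 6.5814/(1+0.1451)^4 + 7.6212/(1+0.1451)^5 + 66.3368/(1+0.1451)^5 = 52.6207

£52.62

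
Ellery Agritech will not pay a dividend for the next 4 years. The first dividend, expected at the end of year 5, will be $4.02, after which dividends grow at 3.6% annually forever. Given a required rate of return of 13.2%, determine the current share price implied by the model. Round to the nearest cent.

$25.50

Deferred-dividend DDM. At t=4 the remaining stream is a growing perpetuity with first payment D_5 = 4.02.
V_4 = D_5/(r−g) = 4.02/(0.132−0.036) = 41.8750
P₀ = V_4/(1+r)^4 = 41.8750/(1+0.132)^4 = 25.5017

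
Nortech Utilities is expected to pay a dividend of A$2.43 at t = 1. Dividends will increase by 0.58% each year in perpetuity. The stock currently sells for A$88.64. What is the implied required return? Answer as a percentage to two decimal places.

3.32%

Rearranging the constant-growth DDM: r = D₁/P₀ + g.
r = 2.4300 / 88.64 + 0.0058 = 0.02741 + 0.0058 = 0.03321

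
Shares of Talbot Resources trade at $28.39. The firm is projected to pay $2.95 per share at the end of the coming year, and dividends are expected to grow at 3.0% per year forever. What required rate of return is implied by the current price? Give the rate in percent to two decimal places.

Rearranging the constant-growth DDM: r = D₁/P₀ + g.
r = 2.9500 / 28.39 + 0.03 = 0.10391 + 0.03 = 0.13391

13.39%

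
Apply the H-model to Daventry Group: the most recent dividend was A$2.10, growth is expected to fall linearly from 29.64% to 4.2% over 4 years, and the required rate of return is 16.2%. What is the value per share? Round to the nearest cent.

H-model: P₀ = D₀[(1+g_L) + H(g_S−g_L)]/(r−g_L), with H = 4/2 = 2.
P₀ = 2.10 × [(1+0.042) + 2×(0.2964−0.042)] / (0.162−0.042)
   = 2.10 × 1.5508 / 0.12 = 27.1390

A$27.14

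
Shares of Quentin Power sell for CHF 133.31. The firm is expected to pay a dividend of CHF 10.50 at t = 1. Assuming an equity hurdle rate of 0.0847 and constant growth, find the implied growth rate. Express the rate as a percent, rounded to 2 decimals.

From P₀ = D₁/(r − g), the implied growth is g = r − D₁/P₀.
g = 0.0847 − 10.50/133.31 = 0.0847 − 0.07876 = 0.00594

0.59%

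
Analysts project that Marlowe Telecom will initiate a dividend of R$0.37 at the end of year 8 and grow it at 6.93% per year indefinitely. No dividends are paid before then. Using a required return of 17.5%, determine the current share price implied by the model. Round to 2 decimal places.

R$1.13

Deferred-dividend DDM. At t=7 the remaining stream is a growing perpetuity with first payment D_8 = 0.37.
V_7 = D_8/(r−g) = 0.37/(0.175−0.0693) = 3.5005
P₀ = V_7/(1+r)^7 = 3.5005/(1+0.175)^7 = 1.1320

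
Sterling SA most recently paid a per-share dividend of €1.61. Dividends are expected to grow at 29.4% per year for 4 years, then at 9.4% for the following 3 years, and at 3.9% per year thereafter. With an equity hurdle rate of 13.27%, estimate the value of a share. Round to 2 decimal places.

€44.16

Three-stage DDM. Project D₁…D_7; terminal Gordon value at t=7 with g = 0.039; discount at r = 0.1327.
D_1 = 2.0833
D_2 = 2.6958
D_3 = 3.4884
D_4 = 4.5140
D_5 = 4.9383
D_6 = 5.4025
D_7 = 5.9104
TV_7 = 6.1409/(0.1327−0.039) = 65.5377
P₀ = Σ Dₜ/(1+r)ᵗ + TV_7/(1+r)^7 = 44.1563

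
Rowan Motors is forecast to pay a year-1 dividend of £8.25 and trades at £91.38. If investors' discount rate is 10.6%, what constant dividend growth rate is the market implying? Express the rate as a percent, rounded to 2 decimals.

From P₀ = D₁/(r − g), the implied growth is g = r − D₁/P₀.
g = 0.106 − 8.25/91.38 = 0.106 − 0.09028 = 0.01572

1.57%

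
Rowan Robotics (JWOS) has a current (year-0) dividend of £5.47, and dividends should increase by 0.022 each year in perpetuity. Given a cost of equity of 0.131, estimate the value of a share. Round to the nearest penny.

Gordon growth model: P₀ = D₁/(r − g). D₁ = 5.47 × (1 + 0.022) = 5.5903.
P₀ = 5.5903 / (0.131 − 0.022) = 5.5903 / 0.109 = 51.2875

£51.29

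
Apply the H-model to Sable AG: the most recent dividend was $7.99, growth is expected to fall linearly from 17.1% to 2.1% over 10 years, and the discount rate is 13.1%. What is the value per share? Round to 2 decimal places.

$128.64

H-model: P₀ = D₀[(1+g_L) + H(g_S−g_L)]/(r−g_L), with H = 10/2 = 5.
P₀ = 7.99 × [(1+0.021) + 5×(0.171−0.021)] / (0.131−0.021)
   = 7.99 × 1.7710 / 0.11 = 128.6390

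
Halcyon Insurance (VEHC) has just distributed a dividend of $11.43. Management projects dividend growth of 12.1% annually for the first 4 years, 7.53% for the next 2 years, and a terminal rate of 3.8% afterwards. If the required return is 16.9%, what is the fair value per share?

$123.08

Three-stage DDM. Project D₁…D_6; terminal Gordon value at t=6 with g = 0.038; discount at r = 0.169.
D_1 = 12.8130
D_2 = 14.3634
D_3 = 16.1014
D_4 = 18.0496
D_5 = 19.4088
D_6 = 20.8703
TV_6 = 21.6633/(0.169−0.038) = 165.3690
P₀ = Σ Dₜ/(1+r)ᵗ + TV_6/(1+r)^6 = 123.0827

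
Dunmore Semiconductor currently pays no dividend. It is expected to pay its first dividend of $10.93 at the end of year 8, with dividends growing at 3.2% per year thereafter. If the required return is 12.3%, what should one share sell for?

$53.32

Deferred-dividend DDM. At t=7 the remaining stream is a growing perpetuity with first payment D_8 = 10.93.
V_7 = D_8/(r−g) = 10.93/(0.123−0.032) = 120.1099
P₀ = V_7/(1+r)^7 = 120.1099/(1+0.123)^7 = 53.3237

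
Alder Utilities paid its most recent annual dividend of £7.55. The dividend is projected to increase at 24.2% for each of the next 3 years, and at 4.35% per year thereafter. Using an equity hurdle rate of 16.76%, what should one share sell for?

£102.07

Two-stage DDM. Project D₁…D_3 at 0.242, terminal growth 0.0435, discount at r = 0.1676.
D_1 = 9.3771
D_2 = 11.6464
D_3 = 14.4648
Terminal value at t=3: TV = D_4/(r−g) = 15.0940/(0.1676−0.0435) = 121.6277
P₀ = 9.3771/(1+0.1676)^1 + 11.6464/(1+0.1676)^2 + 14.4648/(1+0.1676)^3 + 121.6277/(1+0.1676)^3 = 102.0711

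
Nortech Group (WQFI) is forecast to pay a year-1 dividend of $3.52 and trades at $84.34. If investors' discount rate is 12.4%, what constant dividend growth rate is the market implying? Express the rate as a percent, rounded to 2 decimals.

8.23%

From P₀ = D₁/(r − g), the implied growth is g = r − D₁/P₀.
g = 0.124 − 3.52/84.34 = 0.124 − 0.04174 = 0.08226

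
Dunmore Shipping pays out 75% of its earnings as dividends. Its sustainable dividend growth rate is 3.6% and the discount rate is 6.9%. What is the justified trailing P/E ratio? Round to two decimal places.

Justified trailing P/E = b(1+g)/(r−g) = 0.75×(1+0.036)/(0.069−0.036) = 23.5455

23.55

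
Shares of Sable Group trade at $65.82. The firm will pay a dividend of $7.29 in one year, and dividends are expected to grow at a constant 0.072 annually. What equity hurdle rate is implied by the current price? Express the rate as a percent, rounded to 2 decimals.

18.28%

Rearranging the constant-growth DDM: r = D₁/P₀ + g.
r = 7.2900 / 65.82 + 0.072 = 0.11076 + 0.072 = 0.18276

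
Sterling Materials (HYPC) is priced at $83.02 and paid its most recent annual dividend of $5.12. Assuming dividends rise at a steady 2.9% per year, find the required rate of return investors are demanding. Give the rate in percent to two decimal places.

9.25%

Rearranging the constant-growth DDM: r = D₁/P₀ + g.
D₁ = 5.12 × (1 + 0.029) = 5.2685.
r = 5.2685 / 83.02 + 0.029 = 0.06346 + 0.029 = 0.09246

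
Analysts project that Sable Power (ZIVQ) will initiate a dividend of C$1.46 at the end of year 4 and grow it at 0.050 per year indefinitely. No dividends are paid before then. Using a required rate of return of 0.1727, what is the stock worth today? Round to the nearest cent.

Deferred-dividend DDM. At t=3 the remaining stream is a growing perpetuity with first payment D_4 = 1.46.
V_3 = D_4/(r−g) = 1.46/(0.1727−0.05) = 11.8989
P₀ = V_3/(1+r)^3 = 11.8989/(1+0.1727)^3 = 7.3782

C$7.38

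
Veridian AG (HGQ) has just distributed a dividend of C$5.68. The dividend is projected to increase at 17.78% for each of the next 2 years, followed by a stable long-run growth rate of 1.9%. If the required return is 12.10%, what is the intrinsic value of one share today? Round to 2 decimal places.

C$74.88

Two-stage DDM. Project D₁…D_2 at 0.1778, terminal growth 0.019, discount at r = 0.121.
D_1 = 6.6899
D_2 = 7.8794
Terminal value at t=2: TV = D_3/(r−g) = 8.0291/(0.121−0.019) = 78.7164
P₀ = 6.6899/(1+0.121)^1 + 7.8794/(1+0.121)^2 + 78.7164/(1+0.121)^2 = 74.8783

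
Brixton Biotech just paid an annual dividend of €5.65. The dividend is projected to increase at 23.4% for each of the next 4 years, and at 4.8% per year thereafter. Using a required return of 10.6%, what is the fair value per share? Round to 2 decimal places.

€188.15

Two-stage DDM. Project D₁…D_4 at 0.234, terminal growth 0.048, discount at r = 0.106.
D_1 = 6.9721
D_2 = 8.6036
D_3 = 10.6168
D_4 = 13.1011
Terminal value at t=4: TV = D_5/(r−g) = 13.7300/(0.106−0.048) = 236.7240
P₀ = 6.9721/(1+0.106)^1 + 8.6036/(1+0.106)^2 + 10.6168/(1+0.106)^3 + 13.1011/(1+0.106)^4 + 236.7240/(1+0.106)^4 = 188.1460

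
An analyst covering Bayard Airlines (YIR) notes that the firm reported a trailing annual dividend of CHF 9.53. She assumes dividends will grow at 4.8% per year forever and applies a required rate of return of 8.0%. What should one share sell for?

Gordon growth model: P₀ = D₁/(r − g). D₁ = 9.53 × (1 + 0.048) = 9.9874.
P₀ = 9.9874 / (0.08 − 0.048) = 9.9874 / 0.032 = 312.1075

CHF 312.11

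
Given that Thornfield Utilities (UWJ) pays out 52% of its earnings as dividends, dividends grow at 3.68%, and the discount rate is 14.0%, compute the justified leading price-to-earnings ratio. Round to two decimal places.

5.04

Justified leading P/E = b/(r−g) = 0.52/(0.14−0.0368) = 5.0388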